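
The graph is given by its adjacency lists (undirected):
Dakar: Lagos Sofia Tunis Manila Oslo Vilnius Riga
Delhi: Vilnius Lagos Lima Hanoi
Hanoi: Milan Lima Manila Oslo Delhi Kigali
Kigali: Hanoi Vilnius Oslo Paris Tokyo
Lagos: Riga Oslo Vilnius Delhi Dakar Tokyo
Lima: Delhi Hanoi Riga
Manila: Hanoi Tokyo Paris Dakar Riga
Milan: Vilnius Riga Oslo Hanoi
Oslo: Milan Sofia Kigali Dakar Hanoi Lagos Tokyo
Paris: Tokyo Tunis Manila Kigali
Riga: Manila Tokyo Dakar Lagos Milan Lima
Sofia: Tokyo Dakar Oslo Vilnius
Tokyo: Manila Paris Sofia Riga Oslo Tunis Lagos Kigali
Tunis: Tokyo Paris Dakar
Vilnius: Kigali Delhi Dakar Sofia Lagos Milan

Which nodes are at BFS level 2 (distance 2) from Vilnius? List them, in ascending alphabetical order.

Hanoi, Lima, Manila, Oslo, Paris, Riga, Tokyo, Tunis

Level 0: Vilnius
Level 1: Dakar, Delhi, Kigali, Lagos, Milan, Sofia
Level 2: Hanoi, Lima, Manila, Oslo, Paris, Riga, Tokyo, Tunis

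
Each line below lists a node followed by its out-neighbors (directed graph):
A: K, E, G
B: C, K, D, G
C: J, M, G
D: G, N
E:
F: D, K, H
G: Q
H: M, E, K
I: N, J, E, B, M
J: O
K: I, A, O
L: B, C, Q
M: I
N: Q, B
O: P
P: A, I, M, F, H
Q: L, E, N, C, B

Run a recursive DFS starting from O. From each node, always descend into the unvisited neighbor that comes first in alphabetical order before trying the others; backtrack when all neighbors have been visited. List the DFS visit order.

O → P → A → E → G → Q → B → C → J → M → I → N → D → K → L → F → H

Visit O
O → P
P → A
A → E
A → G
G → Q
Q → B
B → C
C → J
C → M
M → I
I → N
B → D
B → K
Q → L
P → F
F → H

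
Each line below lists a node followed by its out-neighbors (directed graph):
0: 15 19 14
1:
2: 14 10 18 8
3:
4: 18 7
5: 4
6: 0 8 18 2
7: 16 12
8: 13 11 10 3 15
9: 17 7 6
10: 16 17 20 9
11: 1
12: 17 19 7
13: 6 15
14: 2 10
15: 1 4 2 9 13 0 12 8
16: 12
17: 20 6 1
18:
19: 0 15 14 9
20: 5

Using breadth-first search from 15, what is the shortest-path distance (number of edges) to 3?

Level 0: 15
Level 1: 0, 1, 2, 4, 8, 9, 12, 13
Level 2: 3, 6, 7, 10, 11, 14, 17, 18, 19
Level 3: 16, 20
Level 4: 5
3 first appears at level 2.

2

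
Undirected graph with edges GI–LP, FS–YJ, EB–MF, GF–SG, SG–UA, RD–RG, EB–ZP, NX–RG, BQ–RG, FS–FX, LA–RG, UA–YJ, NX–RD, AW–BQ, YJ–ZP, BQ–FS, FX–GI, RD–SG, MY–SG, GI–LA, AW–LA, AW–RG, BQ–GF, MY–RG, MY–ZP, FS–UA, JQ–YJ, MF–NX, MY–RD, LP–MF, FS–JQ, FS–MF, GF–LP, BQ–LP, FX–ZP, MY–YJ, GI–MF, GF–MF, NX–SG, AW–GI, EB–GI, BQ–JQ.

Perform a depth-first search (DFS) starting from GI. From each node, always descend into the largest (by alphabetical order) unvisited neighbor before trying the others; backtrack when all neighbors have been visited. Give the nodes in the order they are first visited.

GI, MF, NX, SG, UA, YJ, ZP, MY, RG, RD, LA, AW, BQ, LP, GF, JQ, FS, FX, EB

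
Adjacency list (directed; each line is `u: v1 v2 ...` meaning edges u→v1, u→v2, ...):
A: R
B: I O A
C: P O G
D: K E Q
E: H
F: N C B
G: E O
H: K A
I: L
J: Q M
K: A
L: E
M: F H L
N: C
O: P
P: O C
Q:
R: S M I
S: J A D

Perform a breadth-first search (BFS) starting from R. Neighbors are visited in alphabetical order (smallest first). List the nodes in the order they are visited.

R → I → M → S → L → F → H → A → D → J → E → B → C → N → K → Q → O → G → P

Visit R; enqueue I, M, S → queue [I, M, S]
Visit I; enqueue L → queue [M, S, L]
Visit M; enqueue F, H → queue [S, L, F, H]
Visit S; enqueue A, D, J → queue [L, F, H, A, D, J]
Visit L; enqueue E → queue [F, H, A, D, J, E]
Visit F; enqueue B, C, N → queue [H, A, D, J, E, B, C, N]
Visit H; enqueue K → queue [A, D, J, E, B, C, N, K]
Visit A → queue [D, J, E, B, C, N, K]
Visit D; enqueue Q → queue [J, E, B, C, N, K, Q]
Visit J → queue [E, B, C, N, K, Q]
Visit E → queue [B, C, N, K, Q]
Visit B; enqueue O → queue [C, N, K, Q, O]
Visit C; enqueue G, P → queue [N, K, Q, O, G, P]
Visit N → queue [K, Q, O, G, P]
Visit K → queue [Q, O, G, P]
Visit Q → queue [O, G, P]
Visit O → queue [G, P]
Visit G → queue [P]
Visit P → queue []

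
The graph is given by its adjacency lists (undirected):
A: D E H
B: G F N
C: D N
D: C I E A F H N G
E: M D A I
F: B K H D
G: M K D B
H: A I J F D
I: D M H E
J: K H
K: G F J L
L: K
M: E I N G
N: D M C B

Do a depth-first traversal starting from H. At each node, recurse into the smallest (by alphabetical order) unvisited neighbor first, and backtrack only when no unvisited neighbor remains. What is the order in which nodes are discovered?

Visit H
H → A
A → D
D → C
C → N
N → B
B → F
F → K
K → G
G → M
M → E
E → I
K → J
K → L

H, A, D, C, N, B, F, K, G, M, E, I, J, L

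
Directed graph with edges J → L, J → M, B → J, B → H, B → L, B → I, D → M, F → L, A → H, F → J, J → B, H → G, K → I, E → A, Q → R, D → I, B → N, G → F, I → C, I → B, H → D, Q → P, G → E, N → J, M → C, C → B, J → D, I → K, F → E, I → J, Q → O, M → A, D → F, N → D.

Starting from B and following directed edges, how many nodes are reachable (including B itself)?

14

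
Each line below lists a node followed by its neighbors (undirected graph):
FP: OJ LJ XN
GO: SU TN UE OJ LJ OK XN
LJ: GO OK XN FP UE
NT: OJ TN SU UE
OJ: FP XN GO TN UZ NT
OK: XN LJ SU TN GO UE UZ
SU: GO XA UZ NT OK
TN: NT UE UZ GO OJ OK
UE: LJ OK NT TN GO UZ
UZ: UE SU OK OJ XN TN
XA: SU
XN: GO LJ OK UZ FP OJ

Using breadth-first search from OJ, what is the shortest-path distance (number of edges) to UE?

2

Level 0: OJ
Level 1: FP, GO, NT, TN, UZ, XN
Level 2: LJ, OK, SU, UE
Level 3: XA
UE first appears at level 2.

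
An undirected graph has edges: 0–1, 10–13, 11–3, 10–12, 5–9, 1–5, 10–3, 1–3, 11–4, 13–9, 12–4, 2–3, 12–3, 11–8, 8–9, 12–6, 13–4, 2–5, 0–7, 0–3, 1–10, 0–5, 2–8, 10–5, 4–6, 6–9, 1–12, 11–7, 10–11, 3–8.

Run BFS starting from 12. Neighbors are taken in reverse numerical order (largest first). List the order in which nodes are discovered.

12 10 6 4 3 1 13 11 5 9 8 2 0 7

Visit 12; enqueue 10, 6, 4, 3, 1 → queue [10, 6, 4, 3, 1]
Visit 10; enqueue 13, 11, 5 → queue [6, 4, 3, 1, 13, 11, 5]
Visit 6; enqueue 9 → queue [4, 3, 1, 13, 11, 5, 9]
Visit 4 → queue [3, 1, 13, 11, 5, 9]
Visit 3; enqueue 8, 2, 0 → queue [1, 13, 11, 5, 9, 8, 2, 0]
Visit 1 → queue [13, 11, 5, 9, 8, 2, 0]
Visit 13 → queue [11, 5, 9, 8, 2, 0]
Visit 11; enqueue 7 → queue [5, 9, 8, 2, 0, 7]
Visit 5 → queue [9, 8, 2, 0, 7]
Visit 9 → queue [8, 2, 0, 7]
Visit 8 → queue [2, 0, 7]
Visit 2 → queue [0, 7]
Visit 0 → queue [7]
Visit 7 → queue []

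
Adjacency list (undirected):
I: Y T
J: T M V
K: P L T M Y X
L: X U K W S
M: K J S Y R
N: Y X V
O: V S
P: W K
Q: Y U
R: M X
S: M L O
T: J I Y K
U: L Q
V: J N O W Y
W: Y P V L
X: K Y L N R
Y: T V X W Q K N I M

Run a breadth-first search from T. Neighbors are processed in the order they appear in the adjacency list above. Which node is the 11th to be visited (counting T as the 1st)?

N

Visit T; enqueue J, I, Y, K → queue [J, I, Y, K]
Visit J; enqueue M, V → queue [I, Y, K, M, V]
Visit I → queue [Y, K, M, V]
Visit Y; enqueue X, W, Q, N → queue [K, M, V, X, W, Q, N]
Visit K; enqueue P, L → queue [M, V, X, W, Q, N, P, L]
Visit M; enqueue S, R → queue [V, X, W, Q, N, P, L, S, R]
Visit V; enqueue O → queue [X, W, Q, N, P, L, S, R, O]
Visit X → queue [W, Q, N, P, L, S, R, O]
Visit W → queue [Q, N, P, L, S, R, O]
Visit Q; enqueue U → queue [N, P, L, S, R, O, U]
Visit N → queue [P, L, S, R, O, U]
Visit P → queue [L, S, R, O, U]
Visit L → queue [S, R, O, U]
Visit S → queue [R, O, U]
Visit R → queue [O, U]
Visit O → queue [U]
Visit U → queue []

Visit order: T, J, I, Y, K, M, V, X, W, Q, N, P, L, S, R, O, U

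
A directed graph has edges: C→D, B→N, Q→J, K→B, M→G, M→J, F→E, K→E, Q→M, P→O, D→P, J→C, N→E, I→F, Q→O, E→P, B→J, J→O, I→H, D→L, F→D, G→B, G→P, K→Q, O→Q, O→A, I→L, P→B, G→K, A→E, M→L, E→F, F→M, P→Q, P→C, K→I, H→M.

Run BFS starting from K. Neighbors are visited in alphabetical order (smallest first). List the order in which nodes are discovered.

Visit K; enqueue B, E, I, Q → queue [B, E, I, Q]
Visit B; enqueue J, N → queue [E, I, Q, J, N]
Visit E; enqueue F, P → queue [I, Q, J, N, F, P]
Visit I; enqueue H, L → queue [Q, J, N, F, P, H, L]
Visit Q; enqueue M, O → queue [J, N, F, P, H, L, M, O]
Visit J; enqueue C → queue [N, F, P, H, L, M, O, C]
Visit N → queue [F, P, H, L, M, O, C]
Visit F; enqueue D → queue [P, H, L, M, O, C, D]
Visit P → queue [H, L, M, O, C, D]
Visit H → queue [L, M, O, C, D]
Visit L → queue [M, O, C, D]
Visit M; enqueue G → queue [O, C, D, G]
Visit O; enqueue A → queue [C, D, G, A]
Visit C → queue [D, G, A]
Visit D → queue [G, A]
Visit G → queue [A]
Visit A → queue []

K → B → E → I → Q → J → N → F → P → H → L → M → O → C → D → G → A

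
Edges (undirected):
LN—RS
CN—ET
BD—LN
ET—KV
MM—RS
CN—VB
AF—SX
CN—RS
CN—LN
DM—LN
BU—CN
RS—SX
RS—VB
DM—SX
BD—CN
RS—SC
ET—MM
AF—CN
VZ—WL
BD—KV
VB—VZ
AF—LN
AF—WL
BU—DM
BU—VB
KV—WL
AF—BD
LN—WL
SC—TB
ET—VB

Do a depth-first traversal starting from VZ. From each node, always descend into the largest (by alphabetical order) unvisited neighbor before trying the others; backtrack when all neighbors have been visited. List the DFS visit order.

Visit VZ
VZ → WL
WL → LN
LN → RS
RS → VB
VB → ET
ET → MM
ET → KV
KV → BD
BD → CN
CN → BU
BU → DM
DM → SX
SX → AF
RS → SC
SC → TB

VZ WL LN RS VB ET MM KV BD CN BU DM SX AF SC TB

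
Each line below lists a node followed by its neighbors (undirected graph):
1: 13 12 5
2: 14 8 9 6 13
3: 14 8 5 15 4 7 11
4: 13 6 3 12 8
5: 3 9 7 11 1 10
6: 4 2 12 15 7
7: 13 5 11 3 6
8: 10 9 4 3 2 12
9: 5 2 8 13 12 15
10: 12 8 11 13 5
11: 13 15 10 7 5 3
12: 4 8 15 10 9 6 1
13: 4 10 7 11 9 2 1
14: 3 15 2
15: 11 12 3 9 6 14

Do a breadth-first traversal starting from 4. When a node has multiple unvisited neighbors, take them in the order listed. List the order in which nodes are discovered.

4 -> 13 -> 6 -> 3 -> 12 -> 8 -> 10 -> 7 -> 11 -> 9 -> 2 -> 1 -> 15 -> 14 -> 5

Visit 4; enqueue 13, 6, 3, 12, 8 → queue [13, 6, 3, 12, 8]
Visit 13; enqueue 10, 7, 11, 9, 2, 1 → queue [6, 3, 12, 8, 10, 7, 11, 9, 2, 1]
Visit 6; enqueue 15 → queue [3, 12, 8, 10, 7, 11, 9, 2, 1, 15]
Visit 3; enqueue 14, 5 → queue [12, 8, 10, 7, 11, 9, 2, 1, 15, 14, 5]
Visit 12 → queue [8, 10, 7, 11, 9, 2, 1, 15, 14, 5]
Visit 8 → queue [10, 7, 11, 9, 2, 1, 15, 14, 5]
Visit 10 → queue [7, 11, 9, 2, 1, 15, 14, 5]
Visit 7 → queue [11, 9, 2, 1, 15, 14, 5]
Visit 11 → queue [9, 2, 1, 15, 14, 5]
Visit 9 → queue [2, 1, 15, 14, 5]
Visit 2 → queue [1, 15, 14, 5]
Visit 1 → queue [15, 14, 5]
Visit 15 → queue [14, 5]
Visit 14 → queue [5]
Visit 5 → queue []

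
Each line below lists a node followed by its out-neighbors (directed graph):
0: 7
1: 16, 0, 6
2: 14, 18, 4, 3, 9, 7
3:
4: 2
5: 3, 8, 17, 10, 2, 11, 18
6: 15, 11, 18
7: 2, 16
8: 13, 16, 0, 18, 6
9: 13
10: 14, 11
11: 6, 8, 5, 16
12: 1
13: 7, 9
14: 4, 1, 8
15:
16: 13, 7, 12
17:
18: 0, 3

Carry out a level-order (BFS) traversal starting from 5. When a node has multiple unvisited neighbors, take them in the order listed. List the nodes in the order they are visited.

5 → 3 → 8 → 17 → 10 → 2 → 11 → 18 → 13 → 16 → 0 → 6 → 14 → 4 → 9 → 7 → 12 → 15 → 1

Visit 5; enqueue 3, 8, 17, 10, 2, 11, 18 → queue [3, 8, 17, 10, 2, 11, 18]
Visit 3 → queue [8, 17, 10, 2, 11, 18]
Visit 8; enqueue 13, 16, 0, 6 → queue [17, 10, 2, 11, 18, 13, 16, 0, 6]
Visit 17 → queue [10, 2, 11, 18, 13, 16, 0, 6]
Visit 10; enqueue 14 → queue [2, 11, 18, 13, 16, 0, 6, 14]
Visit 2; enqueue 4, 9, 7 → queue [11, 18, 13, 16, 0, 6, 14, 4, 9, 7]
Visit 11 → queue [18, 13, 16, 0, 6, 14, 4, 9, 7]
Visit 18 → queue [13, 16, 0, 6, 14, 4, 9, 7]
Visit 13 → queue [16, 0, 6, 14, 4, 9, 7]
Visit 16; enqueue 12 → queue [0, 6, 14, 4, 9, 7, 12]
Visit 0 → queue [6, 14, 4, 9, 7, 12]
Visit 6; enqueue 15 → queue [14, 4, 9, 7, 12, 15]
Visit 14; enqueue 1 → queue [4, 9, 7, 12, 15, 1]
Visit 4 → queue [9, 7, 12, 15, 1]
Visit 9 → queue [7, 12, 15, 1]
Visit 7 → queue [12, 15, 1]
Visit 12 → queue [15, 1]
Visit 15 → queue [1]
Visit 1 → queue []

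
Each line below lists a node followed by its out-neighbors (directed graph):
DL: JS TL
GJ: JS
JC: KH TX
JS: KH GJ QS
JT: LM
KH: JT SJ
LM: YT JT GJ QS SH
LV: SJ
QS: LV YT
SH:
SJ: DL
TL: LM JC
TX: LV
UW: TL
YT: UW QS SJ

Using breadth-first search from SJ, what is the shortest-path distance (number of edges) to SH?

4

Level 0: SJ
Level 1: DL
Level 2: JS, TL
Level 3: GJ, JC, KH, LM, QS
Level 4: JT, LV, SH, TX, YT
Level 5: UW
SH first appears at level 4.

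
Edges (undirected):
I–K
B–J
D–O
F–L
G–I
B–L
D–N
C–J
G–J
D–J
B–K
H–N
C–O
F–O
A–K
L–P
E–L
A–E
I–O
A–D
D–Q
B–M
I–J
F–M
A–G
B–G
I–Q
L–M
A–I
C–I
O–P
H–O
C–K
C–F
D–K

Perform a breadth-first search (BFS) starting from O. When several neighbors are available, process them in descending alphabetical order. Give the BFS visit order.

Visit O; enqueue P, I, H, F, D, C → queue [P, I, H, F, D, C]
Visit P; enqueue L → queue [I, H, F, D, C, L]
Visit I; enqueue Q, K, J, G, A → queue [H, F, D, C, L, Q, K, J, G, A]
Visit H; enqueue N → queue [F, D, C, L, Q, K, J, G, A, N]
Visit F; enqueue M → queue [D, C, L, Q, K, J, G, A, N, M]
Visit D → queue [C, L, Q, K, J, G, A, N, M]
Visit C → queue [L, Q, K, J, G, A, N, M]
Visit L; enqueue E, B → queue [Q, K, J, G, A, N, M, E, B]
Visit Q → queue [K, J, G, A, N, M, E, B]
Visit K → queue [J, G, A, N, M, E, B]
Visit J → queue [G, A, N, M, E, B]
Visit G → queue [A, N, M, E, B]
Visit A → queue [N, M, E, B]
Visit N → queue [M, E, B]
Visit M → queue [E, B]
Visit E → queue [B]
Visit B → queue []

O, P, I, H, F, D, C, L, Q, K, J, G, A, N, M, E, B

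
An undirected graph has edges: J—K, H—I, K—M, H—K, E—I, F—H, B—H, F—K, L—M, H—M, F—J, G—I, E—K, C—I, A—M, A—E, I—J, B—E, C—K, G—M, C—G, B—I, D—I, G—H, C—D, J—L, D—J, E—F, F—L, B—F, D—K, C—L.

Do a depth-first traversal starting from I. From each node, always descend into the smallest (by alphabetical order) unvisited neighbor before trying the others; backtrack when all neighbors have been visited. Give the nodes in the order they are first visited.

I -> B -> E -> A -> M -> G -> C -> D -> J -> F -> H -> K -> L

Visit I
I → B
B → E
E → A
A → M
M → G
G → C
C → D
D → J
J → F
F → H
H → K
F → L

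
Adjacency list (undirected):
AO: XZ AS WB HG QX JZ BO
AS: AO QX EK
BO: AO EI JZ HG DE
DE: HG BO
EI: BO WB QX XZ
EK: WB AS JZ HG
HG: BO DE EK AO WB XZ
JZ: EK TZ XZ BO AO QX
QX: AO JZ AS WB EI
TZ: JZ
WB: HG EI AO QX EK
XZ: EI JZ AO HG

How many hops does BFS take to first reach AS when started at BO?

2

Level 0: BO
Level 1: AO, DE, EI, HG, JZ
Level 2: AS, EK, QX, TZ, WB, XZ
AS first appears at level 2.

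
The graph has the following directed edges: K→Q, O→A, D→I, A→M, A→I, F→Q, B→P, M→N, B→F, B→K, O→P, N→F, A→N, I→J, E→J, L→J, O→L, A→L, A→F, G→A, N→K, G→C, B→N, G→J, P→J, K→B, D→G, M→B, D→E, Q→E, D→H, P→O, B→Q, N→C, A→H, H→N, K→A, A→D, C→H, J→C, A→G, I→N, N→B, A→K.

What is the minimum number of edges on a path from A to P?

3

Level 0: A
Level 1: D, F, G, H, I, K, L, M, N
Level 2: B, C, E, J, Q
Level 3: P
Level 4: O
P first appears at level 3.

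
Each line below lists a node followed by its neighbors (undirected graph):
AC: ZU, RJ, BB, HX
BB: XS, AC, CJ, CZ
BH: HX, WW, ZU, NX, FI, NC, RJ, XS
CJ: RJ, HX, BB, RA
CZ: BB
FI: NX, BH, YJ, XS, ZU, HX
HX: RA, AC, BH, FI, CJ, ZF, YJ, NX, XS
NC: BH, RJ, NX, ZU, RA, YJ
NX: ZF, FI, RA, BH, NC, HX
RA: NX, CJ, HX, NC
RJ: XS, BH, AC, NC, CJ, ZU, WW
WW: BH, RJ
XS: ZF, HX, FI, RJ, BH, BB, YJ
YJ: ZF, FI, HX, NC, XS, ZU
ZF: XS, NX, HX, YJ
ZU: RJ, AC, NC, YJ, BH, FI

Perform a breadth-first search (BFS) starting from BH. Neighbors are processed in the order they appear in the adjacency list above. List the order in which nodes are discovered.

BH, HX, WW, ZU, NX, FI, NC, RJ, XS, RA, AC, CJ, ZF, YJ, BB, CZ

Visit BH; enqueue HX, WW, ZU, NX, FI, NC, RJ, XS → queue [HX, WW, ZU, NX, FI, NC, RJ, XS]
Visit HX; enqueue RA, AC, CJ, ZF, YJ → queue [WW, ZU, NX, FI, NC, RJ, XS, RA, AC, CJ, ZF, YJ]
Visit WW → queue [ZU, NX, FI, NC, RJ, XS, RA, AC, CJ, ZF, YJ]
Visit ZU → queue [NX, FI, NC, RJ, XS, RA, AC, CJ, ZF, YJ]
Visit NX → queue [FI, NC, RJ, XS, RA, AC, CJ, ZF, YJ]
Visit FI → queue [NC, RJ, XS, RA, AC, CJ, ZF, YJ]
Visit NC → queue [RJ, XS, RA, AC, CJ, ZF, YJ]
Visit RJ → queue [XS, RA, AC, CJ, ZF, YJ]
Visit XS; enqueue BB → queue [RA, AC, CJ, ZF, YJ, BB]
Visit RA → queue [AC, CJ, ZF, YJ, BB]
Visit AC → queue [CJ, ZF, YJ, BB]
Visit CJ → queue [ZF, YJ, BB]
Visit ZF → queue [YJ, BB]
Visit YJ → queue [BB]
Visit BB; enqueue CZ → queue [CZ]
Visit CZ → queue []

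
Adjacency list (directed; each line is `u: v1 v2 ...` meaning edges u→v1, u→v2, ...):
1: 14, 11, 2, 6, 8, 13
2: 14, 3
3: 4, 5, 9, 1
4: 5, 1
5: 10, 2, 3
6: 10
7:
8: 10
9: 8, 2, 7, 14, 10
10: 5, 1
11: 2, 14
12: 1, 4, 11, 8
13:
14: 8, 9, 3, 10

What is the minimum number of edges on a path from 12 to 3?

3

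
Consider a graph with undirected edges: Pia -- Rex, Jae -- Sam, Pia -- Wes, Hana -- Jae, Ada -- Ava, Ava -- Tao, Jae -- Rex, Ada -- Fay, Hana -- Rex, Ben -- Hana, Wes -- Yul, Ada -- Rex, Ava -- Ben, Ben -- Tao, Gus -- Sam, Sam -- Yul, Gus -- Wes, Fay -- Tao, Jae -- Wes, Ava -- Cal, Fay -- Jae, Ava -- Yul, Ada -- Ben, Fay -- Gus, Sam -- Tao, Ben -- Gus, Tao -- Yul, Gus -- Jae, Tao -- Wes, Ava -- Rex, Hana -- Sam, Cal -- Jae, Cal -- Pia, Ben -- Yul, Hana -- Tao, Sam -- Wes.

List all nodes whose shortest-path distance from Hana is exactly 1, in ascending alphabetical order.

Level 0: Hana
Level 1: Ben, Jae, Rex, Sam, Tao
Level 2: Ada, Ava, Cal, Fay, Gus, Pia, Wes, Yul

Ben, Jae, Rex, Sam, Tao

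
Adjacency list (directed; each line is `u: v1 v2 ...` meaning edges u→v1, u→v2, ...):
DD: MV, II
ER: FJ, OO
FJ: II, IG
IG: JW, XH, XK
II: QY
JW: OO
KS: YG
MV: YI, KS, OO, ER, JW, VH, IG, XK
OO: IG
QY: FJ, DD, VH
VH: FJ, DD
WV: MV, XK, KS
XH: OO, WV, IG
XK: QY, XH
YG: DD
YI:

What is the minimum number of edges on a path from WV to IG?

2

Level 0: WV
Level 1: KS, MV, XK
Level 2: ER, IG, JW, OO, QY, VH, XH, YG, YI
Level 3: DD, FJ
Level 4: II
IG first appears at level 2.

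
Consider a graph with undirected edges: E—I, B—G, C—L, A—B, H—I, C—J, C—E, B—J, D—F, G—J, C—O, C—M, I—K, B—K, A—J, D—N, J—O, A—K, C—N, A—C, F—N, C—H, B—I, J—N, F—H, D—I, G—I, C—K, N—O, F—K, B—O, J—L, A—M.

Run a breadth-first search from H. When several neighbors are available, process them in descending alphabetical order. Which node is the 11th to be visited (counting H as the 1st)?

Visit H; enqueue I, F, C → queue [I, F, C]
Visit I; enqueue K, G, E, D, B → queue [F, C, K, G, E, D, B]
Visit F; enqueue N → queue [C, K, G, E, D, B, N]
Visit C; enqueue O, M, L, J, A → queue [K, G, E, D, B, N, O, M, L, J, A]
Visit K → queue [G, E, D, B, N, O, M, L, J, A]
Visit G → queue [E, D, B, N, O, M, L, J, A]
Visit E → queue [D, B, N, O, M, L, J, A]
Visit D → queue [B, N, O, M, L, J, A]
Visit B → queue [N, O, M, L, J, A]
Visit N → queue [O, M, L, J, A]
Visit O → queue [M, L, J, A]
Visit M → queue [L, J, A]
Visit L → queue [J, A]
Visit J → queue [A]
Visit A → queue []

Visit order: H, I, F, C, K, G, E, D, B, N, O, M, L, J, A

O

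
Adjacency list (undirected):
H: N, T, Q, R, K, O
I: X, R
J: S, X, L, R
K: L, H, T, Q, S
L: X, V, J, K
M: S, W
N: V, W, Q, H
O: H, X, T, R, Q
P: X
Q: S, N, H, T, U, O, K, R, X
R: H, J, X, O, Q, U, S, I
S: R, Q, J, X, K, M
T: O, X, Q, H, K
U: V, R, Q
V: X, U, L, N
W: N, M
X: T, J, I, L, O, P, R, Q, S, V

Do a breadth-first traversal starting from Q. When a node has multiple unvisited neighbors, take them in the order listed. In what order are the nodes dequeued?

Q, S, N, H, T, U, O, K, R, X, J, M, V, W, L, I, P

Visit Q; enqueue S, N, H, T, U, O, K, R, X → queue [S, N, H, T, U, O, K, R, X]
Visit S; enqueue J, M → queue [N, H, T, U, O, K, R, X, J, M]
Visit N; enqueue V, W → queue [H, T, U, O, K, R, X, J, M, V, W]
Visit H → queue [T, U, O, K, R, X, J, M, V, W]
Visit T → queue [U, O, K, R, X, J, M, V, W]
Visit U → queue [O, K, R, X, J, M, V, W]
Visit O → queue [K, R, X, J, M, V, W]
Visit K; enqueue L → queue [R, X, J, M, V, W, L]
Visit R; enqueue I → queue [X, J, M, V, W, L, I]
Visit X; enqueue P → queue [J, M, V, W, L, I, P]
Visit J → queue [M, V, W, L, I, P]
Visit M → queue [V, W, L, I, P]
Visit V → queue [W, L, I, P]
Visit W → queue [L, I, P]
Visit L → queue [I, P]
Visit I → queue [P]
Visit P → queue []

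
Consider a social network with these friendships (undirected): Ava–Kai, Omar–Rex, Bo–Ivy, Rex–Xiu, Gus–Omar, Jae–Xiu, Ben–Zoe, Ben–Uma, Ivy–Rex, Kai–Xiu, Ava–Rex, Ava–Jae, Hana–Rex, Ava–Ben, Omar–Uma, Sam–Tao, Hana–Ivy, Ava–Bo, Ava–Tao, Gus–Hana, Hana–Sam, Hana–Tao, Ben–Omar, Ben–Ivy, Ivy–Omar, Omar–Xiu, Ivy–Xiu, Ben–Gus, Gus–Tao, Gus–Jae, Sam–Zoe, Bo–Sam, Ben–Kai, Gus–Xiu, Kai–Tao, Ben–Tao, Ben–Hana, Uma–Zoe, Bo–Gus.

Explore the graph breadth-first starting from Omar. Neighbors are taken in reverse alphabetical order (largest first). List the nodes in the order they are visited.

Visit Omar; enqueue Xiu, Uma, Rex, Ivy, Gus, Ben → queue [Xiu, Uma, Rex, Ivy, Gus, Ben]
Visit Xiu; enqueue Kai, Jae → queue [Uma, Rex, Ivy, Gus, Ben, Kai, Jae]
Visit Uma; enqueue Zoe → queue [Rex, Ivy, Gus, Ben, Kai, Jae, Zoe]
Visit Rex; enqueue Hana, Ava → queue [Ivy, Gus, Ben, Kai, Jae, Zoe, Hana, Ava]
Visit Ivy; enqueue Bo → queue [Gus, Ben, Kai, Jae, Zoe, Hana, Ava, Bo]
Visit Gus; enqueue Tao → queue [Ben, Kai, Jae, Zoe, Hana, Ava, Bo, Tao]
Visit Ben → queue [Kai, Jae, Zoe, Hana, Ava, Bo, Tao]
Visit Kai → queue [Jae, Zoe, Hana, Ava, Bo, Tao]
Visit Jae → queue [Zoe, Hana, Ava, Bo, Tao]
Visit Zoe; enqueue Sam → queue [Hana, Ava, Bo, Tao, Sam]
Visit Hana → queue [Ava, Bo, Tao, Sam]
Visit Ava → queue [Bo, Tao, Sam]
Visit Bo → queue [Tao, Sam]
Visit Tao → queue [Sam]
Visit Sam → queue []

Omar → Xiu → Uma → Rex → Ivy → Gus → Ben → Kai → Jae → Zoe → Hana → Ava → Bo → Tao → Sam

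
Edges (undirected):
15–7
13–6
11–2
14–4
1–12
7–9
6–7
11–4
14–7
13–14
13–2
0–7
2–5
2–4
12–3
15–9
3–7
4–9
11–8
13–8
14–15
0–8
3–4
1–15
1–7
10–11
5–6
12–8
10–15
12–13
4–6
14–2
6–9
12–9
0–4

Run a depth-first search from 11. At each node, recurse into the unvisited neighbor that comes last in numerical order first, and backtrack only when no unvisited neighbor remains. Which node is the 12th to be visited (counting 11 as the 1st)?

4

Visit 11
11 → 10
10 → 15
15 → 14
14 → 13
13 → 12
12 → 9
9 → 7
7 → 6
6 → 5
5 → 2
2 → 4
4 → 3
4 → 0
0 → 8
7 → 1

Visit order: 11, 10, 15, 14, 13, 12, 9, 7, 6, 5, 2, 4, 3, 0, 8, 1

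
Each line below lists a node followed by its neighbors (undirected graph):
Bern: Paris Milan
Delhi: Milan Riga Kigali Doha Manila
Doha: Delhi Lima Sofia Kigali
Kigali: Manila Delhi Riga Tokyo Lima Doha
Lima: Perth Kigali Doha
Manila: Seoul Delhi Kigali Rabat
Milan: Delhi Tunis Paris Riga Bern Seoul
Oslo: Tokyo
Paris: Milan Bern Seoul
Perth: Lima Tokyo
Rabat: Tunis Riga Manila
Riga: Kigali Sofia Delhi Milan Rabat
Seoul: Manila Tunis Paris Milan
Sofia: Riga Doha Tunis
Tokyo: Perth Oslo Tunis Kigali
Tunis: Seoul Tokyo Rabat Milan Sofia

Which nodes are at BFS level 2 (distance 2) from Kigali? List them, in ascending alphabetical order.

Level 0: Kigali
Level 1: Delhi, Doha, Lima, Manila, Riga, Tokyo
Level 2: Milan, Oslo, Perth, Rabat, Seoul, Sofia, Tunis
Level 3: Bern, Paris

Milan, Oslo, Perth, Rabat, Seoul, Sofia, Tunis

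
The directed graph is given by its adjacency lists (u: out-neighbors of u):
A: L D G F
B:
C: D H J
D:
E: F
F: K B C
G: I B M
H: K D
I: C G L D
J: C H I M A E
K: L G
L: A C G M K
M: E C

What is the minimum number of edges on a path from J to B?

3

Level 0: J
Level 1: A, C, E, H, I, M
Level 2: D, F, G, K, L
Level 3: B
B first appears at level 3.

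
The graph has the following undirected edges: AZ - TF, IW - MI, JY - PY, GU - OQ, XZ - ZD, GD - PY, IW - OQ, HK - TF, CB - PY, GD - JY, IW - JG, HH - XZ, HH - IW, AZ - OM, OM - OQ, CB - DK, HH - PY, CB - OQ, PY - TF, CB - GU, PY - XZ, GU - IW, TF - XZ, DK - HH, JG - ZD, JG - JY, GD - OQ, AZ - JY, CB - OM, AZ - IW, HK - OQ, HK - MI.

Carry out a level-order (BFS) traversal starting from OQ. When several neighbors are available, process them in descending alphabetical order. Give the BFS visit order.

Visit OQ; enqueue OM, IW, HK, GU, GD, CB → queue [OM, IW, HK, GU, GD, CB]
Visit OM; enqueue AZ → queue [IW, HK, GU, GD, CB, AZ]
Visit IW; enqueue MI, JG, HH → queue [HK, GU, GD, CB, AZ, MI, JG, HH]
Visit HK; enqueue TF → queue [GU, GD, CB, AZ, MI, JG, HH, TF]
Visit GU → queue [GD, CB, AZ, MI, JG, HH, TF]
Visit GD; enqueue PY, JY → queue [CB, AZ, MI, JG, HH, TF, PY, JY]
Visit CB; enqueue DK → queue [AZ, MI, JG, HH, TF, PY, JY, DK]
Visit AZ → queue [MI, JG, HH, TF, PY, JY, DK]
Visit MI → queue [JG, HH, TF, PY, JY, DK]
Visit JG; enqueue ZD → queue [HH, TF, PY, JY, DK, ZD]
Visit HH; enqueue XZ → queue [TF, PY, JY, DK, ZD, XZ]
Visit TF → queue [PY, JY, DK, ZD, XZ]
Visit PY → queue [JY, DK, ZD, XZ]
Visit JY → queue [DK, ZD, XZ]
Visit DK → queue [ZD, XZ]
Visit ZD → queue [XZ]
Visit XZ → queue []

OQ, OM, IW, HK, GU, GD, CB, AZ, MI, JG, HH, TF, PY, JY, DK, ZD, XZ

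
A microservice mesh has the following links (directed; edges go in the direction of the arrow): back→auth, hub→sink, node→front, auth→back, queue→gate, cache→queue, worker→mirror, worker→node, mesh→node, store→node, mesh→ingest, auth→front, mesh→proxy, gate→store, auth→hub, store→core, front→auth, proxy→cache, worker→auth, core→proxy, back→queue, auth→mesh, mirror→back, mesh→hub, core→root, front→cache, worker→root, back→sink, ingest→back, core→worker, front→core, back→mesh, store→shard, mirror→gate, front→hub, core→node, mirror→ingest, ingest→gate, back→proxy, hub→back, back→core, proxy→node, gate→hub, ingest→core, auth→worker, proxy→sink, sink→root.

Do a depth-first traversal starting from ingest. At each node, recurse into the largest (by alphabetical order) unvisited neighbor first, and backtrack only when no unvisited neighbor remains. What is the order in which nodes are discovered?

ingest → gate → store → shard → node → front → hub → sink → root → back → queue → proxy → cache → mesh → core → worker → mirror → auth

Visit ingest
ingest → gate
gate → store
store → shard
store → node
node → front
front → hub
hub → sink
sink → root
hub → back
back → queue
back → proxy
proxy → cache
back → mesh
back → core
core → worker
worker → mirror
worker → auth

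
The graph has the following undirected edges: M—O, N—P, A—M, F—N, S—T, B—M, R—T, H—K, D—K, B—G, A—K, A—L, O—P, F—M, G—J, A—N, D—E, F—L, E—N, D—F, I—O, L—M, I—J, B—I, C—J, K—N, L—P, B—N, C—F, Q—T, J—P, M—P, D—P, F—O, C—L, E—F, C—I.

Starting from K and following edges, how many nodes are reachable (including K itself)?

16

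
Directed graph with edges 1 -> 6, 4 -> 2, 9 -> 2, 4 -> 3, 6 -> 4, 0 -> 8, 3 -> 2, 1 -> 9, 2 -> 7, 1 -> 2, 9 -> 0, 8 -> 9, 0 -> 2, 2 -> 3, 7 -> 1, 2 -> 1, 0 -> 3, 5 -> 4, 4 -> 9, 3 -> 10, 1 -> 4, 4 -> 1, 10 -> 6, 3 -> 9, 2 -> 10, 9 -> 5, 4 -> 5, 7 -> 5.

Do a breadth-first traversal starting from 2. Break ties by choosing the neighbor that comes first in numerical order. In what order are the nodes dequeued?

2 -> 1 -> 3 -> 7 -> 10 -> 4 -> 6 -> 9 -> 5 -> 0 -> 8

Visit 2; enqueue 1, 3, 7, 10 → queue [1, 3, 7, 10]
Visit 1; enqueue 4, 6, 9 → queue [3, 7, 10, 4, 6, 9]
Visit 3 → queue [7, 10, 4, 6, 9]
Visit 7; enqueue 5 → queue [10, 4, 6, 9, 5]
Visit 10 → queue [4, 6, 9, 5]
Visit 4 → queue [6, 9, 5]
Visit 6 → queue [9, 5]
Visit 9; enqueue 0 → queue [5, 0]
Visit 5 → queue [0]
Visit 0; enqueue 8 → queue [8]
Visit 8 → queue []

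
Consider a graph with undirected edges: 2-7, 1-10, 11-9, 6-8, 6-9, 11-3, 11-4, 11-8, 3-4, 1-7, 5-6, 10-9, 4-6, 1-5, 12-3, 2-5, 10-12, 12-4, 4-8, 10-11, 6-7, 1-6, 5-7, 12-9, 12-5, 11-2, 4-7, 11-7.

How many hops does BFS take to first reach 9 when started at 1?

Level 0: 1
Level 1: 5, 6, 7, 10
Level 2: 2, 4, 8, 9, 11, 12
Level 3: 3
9 first appears at level 2.

2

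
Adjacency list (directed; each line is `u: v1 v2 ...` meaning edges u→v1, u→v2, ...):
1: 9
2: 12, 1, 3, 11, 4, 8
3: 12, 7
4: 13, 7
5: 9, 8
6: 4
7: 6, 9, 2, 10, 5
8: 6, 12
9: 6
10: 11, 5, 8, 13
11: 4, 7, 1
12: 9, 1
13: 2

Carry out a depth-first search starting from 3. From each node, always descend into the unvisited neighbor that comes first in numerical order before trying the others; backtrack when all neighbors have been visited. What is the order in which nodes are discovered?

3 7 2 1 9 6 4 13 8 12 11 5 10

Visit 3
3 → 7
7 → 2
2 → 1
1 → 9
9 → 6
6 → 4
4 → 13
2 → 8
8 → 12
2 → 11
7 → 5
7 → 10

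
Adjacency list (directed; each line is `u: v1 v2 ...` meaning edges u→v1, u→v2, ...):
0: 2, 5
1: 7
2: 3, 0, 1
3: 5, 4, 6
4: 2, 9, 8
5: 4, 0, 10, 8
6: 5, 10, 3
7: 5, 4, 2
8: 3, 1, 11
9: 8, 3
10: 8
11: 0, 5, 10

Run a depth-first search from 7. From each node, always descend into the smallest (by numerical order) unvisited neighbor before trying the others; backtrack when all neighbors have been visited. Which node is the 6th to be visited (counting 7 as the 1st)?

Visit 7
7 → 2
2 → 0
0 → 5
5 → 4
4 → 8
8 → 1
8 → 3
3 → 6
6 → 10
8 → 11
4 → 9

Visit order: 7, 2, 0, 5, 4, 8, 1, 3, 6, 10, 11, 9

8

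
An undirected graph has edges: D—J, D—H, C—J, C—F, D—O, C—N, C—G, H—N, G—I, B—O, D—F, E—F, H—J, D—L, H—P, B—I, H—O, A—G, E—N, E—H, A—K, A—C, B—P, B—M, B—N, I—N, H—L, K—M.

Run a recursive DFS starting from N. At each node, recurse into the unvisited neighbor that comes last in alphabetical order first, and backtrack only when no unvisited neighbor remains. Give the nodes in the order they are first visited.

N -> I -> G -> C -> J -> H -> P -> B -> O -> D -> L -> F -> E -> M -> K -> A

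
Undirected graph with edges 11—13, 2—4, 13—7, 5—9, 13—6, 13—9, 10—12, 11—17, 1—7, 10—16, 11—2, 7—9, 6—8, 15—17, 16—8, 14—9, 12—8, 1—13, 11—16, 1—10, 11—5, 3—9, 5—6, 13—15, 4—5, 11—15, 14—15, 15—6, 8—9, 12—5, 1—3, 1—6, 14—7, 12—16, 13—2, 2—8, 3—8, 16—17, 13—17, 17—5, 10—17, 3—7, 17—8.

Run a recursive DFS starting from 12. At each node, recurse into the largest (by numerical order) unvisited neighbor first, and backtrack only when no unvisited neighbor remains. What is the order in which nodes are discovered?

12 16 17 15 14 9 13 11 5 6 8 3 7 1 10 2 4

Visit 12
12 → 16
16 → 17
17 → 15
15 → 14
14 → 9
9 → 13
13 → 11
11 → 5
5 → 6
6 → 8
8 → 3
3 → 7
7 → 1
1 → 10
8 → 2
2 → 4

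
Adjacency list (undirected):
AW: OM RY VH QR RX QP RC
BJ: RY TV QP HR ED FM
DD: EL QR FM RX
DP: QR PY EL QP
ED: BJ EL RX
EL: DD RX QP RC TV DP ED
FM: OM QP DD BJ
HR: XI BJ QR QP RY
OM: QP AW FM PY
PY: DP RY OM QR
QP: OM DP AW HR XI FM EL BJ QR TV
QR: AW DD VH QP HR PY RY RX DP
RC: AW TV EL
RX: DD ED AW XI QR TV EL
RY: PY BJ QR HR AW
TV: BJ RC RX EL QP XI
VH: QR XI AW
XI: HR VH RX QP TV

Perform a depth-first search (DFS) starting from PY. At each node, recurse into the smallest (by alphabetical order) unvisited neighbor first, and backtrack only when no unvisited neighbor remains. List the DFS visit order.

PY -> DP -> EL -> DD -> FM -> BJ -> ED -> RX -> AW -> OM -> QP -> HR -> QR -> RY -> VH -> XI -> TV -> RC

Visit PY
PY → DP
DP → EL
EL → DD
DD → FM
FM → BJ
BJ → ED
ED → RX
RX → AW
AW → OM
OM → QP
QP → HR
HR → QR
QR → RY
QR → VH
VH → XI
XI → TV
TV → RC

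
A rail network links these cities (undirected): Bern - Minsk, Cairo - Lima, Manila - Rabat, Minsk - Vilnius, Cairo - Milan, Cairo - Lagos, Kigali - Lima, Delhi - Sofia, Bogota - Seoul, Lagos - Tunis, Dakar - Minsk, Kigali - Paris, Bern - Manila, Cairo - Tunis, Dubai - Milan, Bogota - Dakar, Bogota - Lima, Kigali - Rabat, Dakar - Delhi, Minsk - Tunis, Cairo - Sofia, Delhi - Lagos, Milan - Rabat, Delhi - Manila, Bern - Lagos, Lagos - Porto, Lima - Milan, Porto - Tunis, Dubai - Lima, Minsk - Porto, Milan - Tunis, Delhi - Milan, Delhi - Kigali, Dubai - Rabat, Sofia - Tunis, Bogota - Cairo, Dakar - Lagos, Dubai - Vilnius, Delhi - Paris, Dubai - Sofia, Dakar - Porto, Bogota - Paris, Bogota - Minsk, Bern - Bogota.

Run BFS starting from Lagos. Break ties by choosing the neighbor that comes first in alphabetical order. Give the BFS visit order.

Visit Lagos; enqueue Bern, Cairo, Dakar, Delhi, Porto, Tunis → queue [Bern, Cairo, Dakar, Delhi, Porto, Tunis]
Visit Bern; enqueue Bogota, Manila, Minsk → queue [Cairo, Dakar, Delhi, Porto, Tunis, Bogota, Manila, Minsk]
Visit Cairo; enqueue Lima, Milan, Sofia → queue [Dakar, Delhi, Porto, Tunis, Bogota, Manila, Minsk, Lima, Milan, Sofia]
Visit Dakar → queue [Delhi, Porto, Tunis, Bogota, Manila, Minsk, Lima, Milan, Sofia]
Visit Delhi; enqueue Kigali, Paris → queue [Porto, Tunis, Bogota, Manila, Minsk, Lima, Milan, Sofia, Kigali, Paris]
Visit Porto → queue [Tunis, Bogota, Manila, Minsk, Lima, Milan, Sofia, Kigali, Paris]
Visit Tunis → queue [Bogota, Manila, Minsk, Lima, Milan, Sofia, Kigali, Paris]
Visit Bogota; enqueue Seoul → queue [Manila, Minsk, Lima, Milan, Sofia, Kigali, Paris, Seoul]
Visit Manila; enqueue Rabat → queue [Minsk, Lima, Milan, Sofia, Kigali, Paris, Seoul, Rabat]
Visit Minsk; enqueue Vilnius → queue [Lima, Milan, Sofia, Kigali, Paris, Seoul, Rabat, Vilnius]
Visit Lima; enqueue Dubai → queue [Milan, Sofia, Kigali, Paris, Seoul, Rabat, Vilnius, Dubai]
Visit Milan → queue [Sofia, Kigali, Paris, Seoul, Rabat, Vilnius, Dubai]
Visit Sofia → queue [Kigali, Paris, Seoul, Rabat, Vilnius, Dubai]
Visit Kigali → queue [Paris, Seoul, Rabat, Vilnius, Dubai]
Visit Paris → queue [Seoul, Rabat, Vilnius, Dubai]
Visit Seoul → queue [Rabat, Vilnius, Dubai]
Visit Rabat → queue [Vilnius, Dubai]
Visit Vilnius → queue [Dubai]
Visit Dubai → queue []

Lagos Bern Cairo Dakar Delhi Porto Tunis Bogota Manila Minsk Lima Milan Sofia Kigali Paris Seoul Rabat Vilnius Dubai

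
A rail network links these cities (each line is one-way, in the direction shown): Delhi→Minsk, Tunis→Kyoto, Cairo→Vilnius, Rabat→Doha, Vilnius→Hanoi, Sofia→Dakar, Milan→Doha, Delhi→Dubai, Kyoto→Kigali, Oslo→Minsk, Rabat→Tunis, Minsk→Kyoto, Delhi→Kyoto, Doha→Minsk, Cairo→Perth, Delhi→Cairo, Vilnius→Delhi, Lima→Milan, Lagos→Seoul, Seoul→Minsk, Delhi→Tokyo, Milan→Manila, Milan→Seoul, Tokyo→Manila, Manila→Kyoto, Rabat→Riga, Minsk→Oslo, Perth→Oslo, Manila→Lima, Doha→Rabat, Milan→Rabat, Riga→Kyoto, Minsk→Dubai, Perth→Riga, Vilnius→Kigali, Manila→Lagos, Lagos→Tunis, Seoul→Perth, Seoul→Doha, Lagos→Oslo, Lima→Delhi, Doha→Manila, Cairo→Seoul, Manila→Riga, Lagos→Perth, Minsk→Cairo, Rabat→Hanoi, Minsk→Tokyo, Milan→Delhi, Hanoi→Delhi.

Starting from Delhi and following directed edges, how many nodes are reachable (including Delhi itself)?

BFS from Delhi visits: Delhi, Cairo, Dubai, Kyoto, Minsk, Tokyo, Perth, Seoul, Vilnius, Kigali, Oslo, Manila, Riga, Doha, Hanoi, Lagos, Lima, Rabat, Tunis, Milan
Reachable nodes: 20 of 22 total.

20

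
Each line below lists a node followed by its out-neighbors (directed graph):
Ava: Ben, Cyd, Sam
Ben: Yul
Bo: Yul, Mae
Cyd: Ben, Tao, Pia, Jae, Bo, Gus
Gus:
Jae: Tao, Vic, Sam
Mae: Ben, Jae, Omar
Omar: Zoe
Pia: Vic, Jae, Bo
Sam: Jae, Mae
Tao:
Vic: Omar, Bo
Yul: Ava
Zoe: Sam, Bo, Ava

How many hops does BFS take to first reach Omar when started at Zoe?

Level 0: Zoe
Level 1: Ava, Bo, Sam
Level 2: Ben, Cyd, Jae, Mae, Yul
Level 3: Gus, Omar, Pia, Tao, Vic
Omar first appears at level 3.

3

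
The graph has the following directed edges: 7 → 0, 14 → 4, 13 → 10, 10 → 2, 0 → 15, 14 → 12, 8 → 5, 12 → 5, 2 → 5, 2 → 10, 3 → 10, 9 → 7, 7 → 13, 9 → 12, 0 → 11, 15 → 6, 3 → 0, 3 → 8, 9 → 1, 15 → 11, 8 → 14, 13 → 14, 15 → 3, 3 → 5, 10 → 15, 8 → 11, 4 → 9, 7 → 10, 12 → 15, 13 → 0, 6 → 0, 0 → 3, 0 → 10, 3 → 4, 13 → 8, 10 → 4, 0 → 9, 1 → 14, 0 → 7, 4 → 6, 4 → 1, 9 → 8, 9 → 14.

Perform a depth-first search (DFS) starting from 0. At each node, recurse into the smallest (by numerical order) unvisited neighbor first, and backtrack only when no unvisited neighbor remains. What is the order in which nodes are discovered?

0, 3, 4, 1, 14, 12, 5, 15, 6, 11, 9, 7, 10, 2, 13, 8

Visit 0
0 → 3
3 → 4
4 → 1
1 → 14
14 → 12
12 → 5
12 → 15
15 → 6
15 → 11
4 → 9
9 → 7
7 → 10
10 → 2
7 → 13
13 → 8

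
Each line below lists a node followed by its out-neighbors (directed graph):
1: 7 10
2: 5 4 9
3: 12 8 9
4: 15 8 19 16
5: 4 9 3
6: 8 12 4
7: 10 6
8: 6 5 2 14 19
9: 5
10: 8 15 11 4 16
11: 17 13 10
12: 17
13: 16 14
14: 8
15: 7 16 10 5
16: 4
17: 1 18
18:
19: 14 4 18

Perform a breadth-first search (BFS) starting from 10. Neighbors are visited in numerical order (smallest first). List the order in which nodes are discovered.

Visit 10; enqueue 4, 8, 11, 15, 16 → queue [4, 8, 11, 15, 16]
Visit 4; enqueue 19 → queue [8, 11, 15, 16, 19]
Visit 8; enqueue 2, 5, 6, 14 → queue [11, 15, 16, 19, 2, 5, 6, 14]
Visit 11; enqueue 13, 17 → queue [15, 16, 19, 2, 5, 6, 14, 13, 17]
Visit 15; enqueue 7 → queue [16, 19, 2, 5, 6, 14, 13, 17, 7]
Visit 16 → queue [19, 2, 5, 6, 14, 13, 17, 7]
Visit 19; enqueue 18 → queue [2, 5, 6, 14, 13, 17, 7, 18]
Visit 2; enqueue 9 → queue [5, 6, 14, 13, 17, 7, 18, 9]
Visit 5; enqueue 3 → queue [6, 14, 13, 17, 7, 18, 9, 3]
Visit 6; enqueue 12 → queue [14, 13, 17, 7, 18, 9, 3, 12]
Visit 14 → queue [13, 17, 7, 18, 9, 3, 12]
Visit 13 → queue [17, 7, 18, 9, 3, 12]
Visit 17; enqueue 1 → queue [7, 18, 9, 3, 12, 1]
Visit 7 → queue [18, 9, 3, 12, 1]
Visit 18 → queue [9, 3, 12, 1]
Visit 9 → queue [3, 12, 1]
Visit 3 → queue [12, 1]
Visit 12 → queue [1]
Visit 1 → queue []

10 -> 4 -> 8 -> 11 -> 15 -> 16 -> 19 -> 2 -> 5 -> 6 -> 14 -> 13 -> 17 -> 7 -> 18 -> 9 -> 3 -> 12 -> 1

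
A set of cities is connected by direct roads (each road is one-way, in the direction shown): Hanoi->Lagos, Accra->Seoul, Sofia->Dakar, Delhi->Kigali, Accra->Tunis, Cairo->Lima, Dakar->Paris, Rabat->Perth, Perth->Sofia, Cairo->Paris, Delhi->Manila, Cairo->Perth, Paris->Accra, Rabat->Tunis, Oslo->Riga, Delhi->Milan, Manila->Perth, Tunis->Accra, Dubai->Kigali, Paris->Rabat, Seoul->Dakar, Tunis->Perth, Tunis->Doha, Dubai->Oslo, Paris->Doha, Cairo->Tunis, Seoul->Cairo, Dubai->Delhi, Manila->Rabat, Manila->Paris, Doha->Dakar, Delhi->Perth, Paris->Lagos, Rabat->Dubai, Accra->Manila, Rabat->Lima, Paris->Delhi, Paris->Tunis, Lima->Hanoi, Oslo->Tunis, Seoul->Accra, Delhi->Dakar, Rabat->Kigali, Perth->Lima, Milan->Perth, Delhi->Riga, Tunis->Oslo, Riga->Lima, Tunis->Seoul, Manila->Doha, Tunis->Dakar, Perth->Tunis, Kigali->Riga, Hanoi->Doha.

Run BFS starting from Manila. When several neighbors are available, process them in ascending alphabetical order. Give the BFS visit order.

Manila, Doha, Paris, Perth, Rabat, Dakar, Accra, Delhi, Lagos, Tunis, Lima, Sofia, Dubai, Kigali, Seoul, Milan, Riga, Oslo, Hanoi, Cairo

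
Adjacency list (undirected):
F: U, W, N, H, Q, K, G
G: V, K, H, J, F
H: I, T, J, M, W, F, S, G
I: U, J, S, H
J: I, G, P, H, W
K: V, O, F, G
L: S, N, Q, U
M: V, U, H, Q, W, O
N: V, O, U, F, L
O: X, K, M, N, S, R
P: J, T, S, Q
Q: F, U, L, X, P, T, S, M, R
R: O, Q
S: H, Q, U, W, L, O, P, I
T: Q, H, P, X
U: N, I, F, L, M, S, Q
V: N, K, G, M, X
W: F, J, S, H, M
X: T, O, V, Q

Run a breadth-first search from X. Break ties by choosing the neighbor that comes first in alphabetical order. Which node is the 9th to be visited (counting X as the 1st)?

R

Visit X; enqueue O, Q, T, V → queue [O, Q, T, V]
Visit O; enqueue K, M, N, R, S → queue [Q, T, V, K, M, N, R, S]
Visit Q; enqueue F, L, P, U → queue [T, V, K, M, N, R, S, F, L, P, U]
Visit T; enqueue H → queue [V, K, M, N, R, S, F, L, P, U, H]
Visit V; enqueue G → queue [K, M, N, R, S, F, L, P, U, H, G]
Visit K → queue [M, N, R, S, F, L, P, U, H, G]
Visit M; enqueue W → queue [N, R, S, F, L, P, U, H, G, W]
Visit N → queue [R, S, F, L, P, U, H, G, W]
Visit R → queue [S, F, L, P, U, H, G, W]
Visit S; enqueue I → queue [F, L, P, U, H, G, W, I]
Visit F → queue [L, P, U, H, G, W, I]
Visit L → queue [P, U, H, G, W, I]
Visit P; enqueue J → queue [U, H, G, W, I, J]
Visit U → queue [H, G, W, I, J]
Visit H → queue [G, W, I, J]
Visit G → queue [W, I, J]
Visit W → queue [I, J]
Visit I → queue [J]
Visit J → queue []

Visit order: X, O, Q, T, V, K, M, N, R, S, F, L, P, U, H, G, W, I, J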